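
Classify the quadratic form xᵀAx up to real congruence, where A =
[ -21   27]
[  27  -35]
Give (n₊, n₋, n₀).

step 0: pivot -21 → sign −
step 1: pivot -2/7 → sign −
signature = (0, 2, 0)

Answer: (0, 2, 0)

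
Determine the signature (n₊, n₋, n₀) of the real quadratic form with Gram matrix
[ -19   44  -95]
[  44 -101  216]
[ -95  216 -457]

Answer: (2, 1, 0)

Derivation:
step 0: pivot -19 → sign −
step 1: pivot 17/19 → sign +
step 2: pivot 2/17 → sign +
signature = (2, 1, 0)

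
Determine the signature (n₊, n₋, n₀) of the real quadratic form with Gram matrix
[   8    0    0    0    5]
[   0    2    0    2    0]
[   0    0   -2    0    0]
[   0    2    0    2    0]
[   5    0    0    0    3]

Answer: (2, 2, 1)

Derivation:
step 0: pivot 8 → sign +
step 1: pivot 2 → sign +
step 2: pivot -2 → sign −
step 3: pivot -1/8 → sign −
step 4: row/col 4 already zero → sign 0
signature = (2, 2, 1)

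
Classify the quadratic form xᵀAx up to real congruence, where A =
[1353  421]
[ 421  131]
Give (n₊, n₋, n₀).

Answer: (2, 0, 0)

Derivation:
step 0: pivot 1353 → sign +
step 1: pivot 2/1353 → sign +
signature = (2, 0, 0)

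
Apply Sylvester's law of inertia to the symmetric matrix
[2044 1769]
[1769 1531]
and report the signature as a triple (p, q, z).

step 0: pivot 2044 → sign +
step 1: pivot 3/2044 → sign +
signature = (2, 0, 0)

Answer: (2, 0, 0)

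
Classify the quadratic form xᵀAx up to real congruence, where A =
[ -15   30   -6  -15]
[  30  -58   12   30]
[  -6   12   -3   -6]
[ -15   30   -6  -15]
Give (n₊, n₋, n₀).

Answer: (1, 2, 1)

Derivation:
step 0: pivot -15 → sign −
step 1: pivot 2 → sign +
step 2: pivot -3/5 → sign −
step 3: row/col 3 already zero → sign 0
signature = (1, 2, 1)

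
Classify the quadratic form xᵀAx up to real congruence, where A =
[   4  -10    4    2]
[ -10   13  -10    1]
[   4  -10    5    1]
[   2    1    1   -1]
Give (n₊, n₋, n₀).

Answer: (2, 1, 1)

Derivation:
step 0: pivot 4 → sign +
step 1: pivot -12 → sign −
step 2: pivot 1 → sign +
step 3: row/col 3 already zero → sign 0
signature = (2, 1, 1)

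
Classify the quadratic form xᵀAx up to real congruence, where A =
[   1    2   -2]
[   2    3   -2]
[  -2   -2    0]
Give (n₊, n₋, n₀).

step 0: pivot 1 → sign +
step 1: pivot -1 → sign −
step 2: row/col 2 already zero → sign 0
signature = (1, 1, 1)

Answer: (1, 1, 1)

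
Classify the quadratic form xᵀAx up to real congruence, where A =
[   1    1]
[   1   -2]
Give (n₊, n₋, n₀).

step 0: pivot 1 → sign +
step 1: pivot -3 → sign −
signature = (1, 1, 0)

Answer: (1, 1, 0)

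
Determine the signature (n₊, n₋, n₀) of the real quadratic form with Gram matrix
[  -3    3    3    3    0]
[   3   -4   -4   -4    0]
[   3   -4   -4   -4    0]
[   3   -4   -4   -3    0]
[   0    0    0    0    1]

Answer: (2, 2, 1)

Derivation:
step 0: pivot -3 → sign −
step 1: pivot -1 → sign −
step 2: pivot 1 → sign +
step 3: pivot 1 → sign +
step 4: row/col 4 already zero → sign 0
signature = (2, 2, 1)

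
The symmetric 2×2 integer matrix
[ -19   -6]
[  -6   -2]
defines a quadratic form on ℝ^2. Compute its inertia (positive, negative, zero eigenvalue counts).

step 0: pivot -19 → sign −
step 1: pivot -2/19 → sign −
signature = (0, 2, 0)

Answer: (0, 2, 0)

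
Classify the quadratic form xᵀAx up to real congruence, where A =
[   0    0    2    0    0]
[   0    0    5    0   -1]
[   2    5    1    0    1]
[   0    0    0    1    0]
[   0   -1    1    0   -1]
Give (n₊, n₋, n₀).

step 0: pivot 1 → sign +
step 1: pivot -25 → sign −
step 2: pivot 1 → sign +
step 3: pivot -14/25 → sign −
step 4: pivot 2/7 → sign +
signature = (3, 2, 0)

Answer: (3, 2, 0)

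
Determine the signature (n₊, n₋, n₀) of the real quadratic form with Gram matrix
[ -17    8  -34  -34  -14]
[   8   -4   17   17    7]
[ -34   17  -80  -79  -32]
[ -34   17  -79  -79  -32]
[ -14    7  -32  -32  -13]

step 0: pivot -17 → sign −
step 1: pivot -4/17 → sign −
step 2: pivot -31/4 → sign −
step 3: pivot -27/31 → sign −
step 4: row/col 4 already zero → sign 0
signature = (0, 4, 1)

Answer: (0, 4, 1)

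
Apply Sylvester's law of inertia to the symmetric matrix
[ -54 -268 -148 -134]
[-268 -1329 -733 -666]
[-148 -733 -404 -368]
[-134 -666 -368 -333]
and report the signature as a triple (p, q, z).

Answer: (1, 3, 0)

Derivation:
step 0: pivot -54 → sign −
step 1: pivot 29/27 → sign +
step 2: pivot -15/29 → sign −
step 3: pivot -3/5 → sign −
signature = (1, 3, 0)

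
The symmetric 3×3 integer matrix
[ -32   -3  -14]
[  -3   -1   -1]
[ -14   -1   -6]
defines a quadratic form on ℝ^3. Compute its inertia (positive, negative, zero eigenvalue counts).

Answer: (1, 2, 0)

Derivation:
step 0: pivot -32 → sign −
step 1: pivot -23/32 → sign −
step 2: pivot 6/23 → sign +
signature = (1, 2, 0)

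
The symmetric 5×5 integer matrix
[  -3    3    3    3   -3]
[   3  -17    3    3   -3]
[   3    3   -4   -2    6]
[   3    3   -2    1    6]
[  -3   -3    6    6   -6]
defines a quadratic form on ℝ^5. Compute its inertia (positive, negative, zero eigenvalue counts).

Answer: (1, 4, 0)

Derivation:
step 0: pivot -3 → sign −
step 1: pivot -14 → sign −
step 2: pivot 11/7 → sign +
step 3: pivot -17/11 → sign −
step 4: pivot -6/17 → sign −
signature = (1, 4, 0)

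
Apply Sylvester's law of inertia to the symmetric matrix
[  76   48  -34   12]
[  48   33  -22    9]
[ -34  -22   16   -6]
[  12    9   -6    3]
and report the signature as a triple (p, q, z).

step 0: pivot 76 → sign +
step 1: pivot 51/19 → sign +
step 2: pivot 35/51 → sign +
step 3: pivot 6/35 → sign +
signature = (4, 0, 0)

Answer: (4, 0, 0)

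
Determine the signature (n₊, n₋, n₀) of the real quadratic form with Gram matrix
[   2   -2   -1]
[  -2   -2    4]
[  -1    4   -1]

Answer: (2, 1, 0)

Derivation:
step 0: pivot 2 → sign +
step 1: pivot -4 → sign −
step 2: pivot 3/4 → sign +
signature = (2, 1, 0)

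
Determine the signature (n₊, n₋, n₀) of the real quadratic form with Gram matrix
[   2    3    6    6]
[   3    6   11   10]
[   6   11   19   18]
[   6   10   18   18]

step 0: pivot 2 → sign +
step 1: pivot 3/2 → sign +
step 2: pivot -5/3 → sign −
step 3: pivot 2/5 → sign +
signature = (3, 1, 0)

Answer: (3, 1, 0)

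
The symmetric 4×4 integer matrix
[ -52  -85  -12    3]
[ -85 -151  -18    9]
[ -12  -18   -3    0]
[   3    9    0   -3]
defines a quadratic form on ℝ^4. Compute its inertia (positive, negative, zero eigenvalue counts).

step 0: pivot -52 → sign −
step 1: pivot -627/52 → sign −
step 2: pivot -3/209 → sign −
step 3: row/col 3 already zero → sign 0
signature = (0, 3, 1)

Answer: (0, 3, 1)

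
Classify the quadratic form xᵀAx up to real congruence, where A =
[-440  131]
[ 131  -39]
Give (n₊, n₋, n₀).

Answer: (1, 1, 0)

Derivation:
step 0: pivot -440 → sign −
step 1: pivot 1/440 → sign +
signature = (1, 1, 0)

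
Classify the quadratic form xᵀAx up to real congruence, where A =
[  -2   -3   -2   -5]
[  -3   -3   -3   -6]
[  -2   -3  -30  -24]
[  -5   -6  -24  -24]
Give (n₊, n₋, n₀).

Answer: (1, 3, 0)

Derivation:
step 0: pivot -2 → sign −
step 1: pivot 3/2 → sign +
step 2: pivot -28 → sign −
step 3: pivot -3/28 → sign −
signature = (1, 3, 0)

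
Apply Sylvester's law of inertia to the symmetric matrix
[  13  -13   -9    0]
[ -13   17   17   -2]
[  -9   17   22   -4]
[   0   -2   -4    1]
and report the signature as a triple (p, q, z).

Answer: (2, 1, 1)

Derivation:
step 0: pivot 13 → sign +
step 1: pivot 4 → sign +
step 2: pivot -3/13 → sign −
step 3: row/col 3 already zero → sign 0
signature = (2, 1, 1)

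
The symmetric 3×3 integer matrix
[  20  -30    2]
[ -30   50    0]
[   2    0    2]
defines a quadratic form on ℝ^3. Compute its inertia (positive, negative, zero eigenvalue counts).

step 0: pivot 20 → sign +
step 1: pivot 5 → sign +
step 2: row/col 2 already zero → sign 0
signature = (2, 0, 1)

Answer: (2, 0, 1)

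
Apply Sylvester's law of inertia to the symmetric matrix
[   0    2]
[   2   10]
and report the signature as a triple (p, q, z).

Answer: (1, 1, 0)

Derivation:
step 0: pivot 10 → sign +
step 1: pivot -2/5 → sign −
signature = (1, 1, 0)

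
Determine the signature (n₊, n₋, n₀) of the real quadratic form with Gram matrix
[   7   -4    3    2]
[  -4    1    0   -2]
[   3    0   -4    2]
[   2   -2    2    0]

step 0: pivot 7 → sign +
step 1: pivot -9/7 → sign −
step 2: pivot -3 → sign −
step 3: row/col 3 already zero → sign 0
signature = (1, 2, 1)

Answer: (1, 2, 1)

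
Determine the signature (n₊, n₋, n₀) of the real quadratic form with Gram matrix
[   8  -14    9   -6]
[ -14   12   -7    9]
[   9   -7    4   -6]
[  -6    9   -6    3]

Answer: (2, 2, 0)

Derivation:
step 0: pivot 8 → sign +
step 1: pivot -25/2 → sign −
step 2: pivot -33/25 → sign −
step 3: pivot 3/44 → sign +
signature = (2, 2, 0)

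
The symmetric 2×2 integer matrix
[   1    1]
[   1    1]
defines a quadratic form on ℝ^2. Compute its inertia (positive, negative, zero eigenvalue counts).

step 0: pivot 1 → sign +
step 1: row/col 1 already zero → sign 0
signature = (1, 0, 1)

Answer: (1, 0, 1)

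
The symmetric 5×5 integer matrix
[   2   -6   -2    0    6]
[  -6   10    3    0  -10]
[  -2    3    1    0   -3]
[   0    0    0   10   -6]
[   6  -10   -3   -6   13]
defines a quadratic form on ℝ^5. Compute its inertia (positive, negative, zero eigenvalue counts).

step 0: pivot 2 → sign +
step 1: pivot -8 → sign −
step 2: pivot 1/8 → sign +
step 3: pivot 10 → sign +
step 4: pivot -3/5 → sign −
signature = (3, 2, 0)

Answer: (3, 2, 0)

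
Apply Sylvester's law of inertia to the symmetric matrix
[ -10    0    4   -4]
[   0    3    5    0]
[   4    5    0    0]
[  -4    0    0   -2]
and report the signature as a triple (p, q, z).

Answer: (1, 3, 0)

Derivation:
step 0: pivot -10 → sign −
step 1: pivot 3 → sign +
step 2: pivot -101/15 → sign −
step 3: pivot -2/101 → sign −
signature = (1, 3, 0)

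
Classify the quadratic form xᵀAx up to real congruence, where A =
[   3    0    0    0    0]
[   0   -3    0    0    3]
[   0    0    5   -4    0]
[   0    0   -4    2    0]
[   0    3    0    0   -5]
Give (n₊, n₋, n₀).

step 0: pivot 3 → sign +
step 1: pivot -3 → sign −
step 2: pivot 5 → sign +
step 3: pivot -6/5 → sign −
step 4: pivot -2 → sign −
signature = (2, 3, 0)

Answer: (2, 3, 0)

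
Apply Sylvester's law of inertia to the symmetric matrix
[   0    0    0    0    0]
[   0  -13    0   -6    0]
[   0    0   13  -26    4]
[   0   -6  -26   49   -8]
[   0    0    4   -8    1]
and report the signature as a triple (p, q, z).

step 0: pivot -13 → sign −
step 1: pivot 13 → sign +
step 2: pivot -3/13 → sign −
step 3: pivot -3/13 → sign −
step 4: row/col 4 already zero → sign 0
signature = (1, 3, 1)

Answer: (1, 3, 1)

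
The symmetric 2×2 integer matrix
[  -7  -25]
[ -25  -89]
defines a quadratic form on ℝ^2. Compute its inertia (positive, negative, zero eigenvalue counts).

Answer: (1, 1, 0)

Derivation:
step 0: pivot -7 → sign −
step 1: pivot 2/7 → sign +
signature = (1, 1, 0)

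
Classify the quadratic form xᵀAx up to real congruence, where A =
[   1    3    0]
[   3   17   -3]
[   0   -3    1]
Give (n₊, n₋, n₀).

step 0: pivot 1 → sign +
step 1: pivot 8 → sign +
step 2: pivot -1/8 → sign −
signature = (2, 1, 0)

Answer: (2, 1, 0)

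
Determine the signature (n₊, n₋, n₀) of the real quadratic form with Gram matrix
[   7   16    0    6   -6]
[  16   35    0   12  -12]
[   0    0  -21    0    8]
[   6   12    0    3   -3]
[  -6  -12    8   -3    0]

Answer: (2, 3, 0)

Derivation:
step 0: pivot 7 → sign +
step 1: pivot -11/7 → sign −
step 2: pivot -21 → sign −
step 3: pivot -3/11 → sign −
step 4: pivot 1/21 → sign +
signature = (2, 3, 0)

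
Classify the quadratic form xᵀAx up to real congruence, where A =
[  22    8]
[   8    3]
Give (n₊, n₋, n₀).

Answer: (2, 0, 0)

Derivation:
step 0: pivot 22 → sign +
step 1: pivot 1/11 → sign +
signature = (2, 0, 0)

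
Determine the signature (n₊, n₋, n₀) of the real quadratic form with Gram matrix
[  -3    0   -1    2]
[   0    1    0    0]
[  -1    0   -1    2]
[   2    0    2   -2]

Answer: (2, 2, 0)

Derivation:
step 0: pivot -3 → sign −
step 1: pivot 1 → sign +
step 2: pivot -2/3 → sign −
step 3: pivot 2 → sign +
signature = (2, 2, 0)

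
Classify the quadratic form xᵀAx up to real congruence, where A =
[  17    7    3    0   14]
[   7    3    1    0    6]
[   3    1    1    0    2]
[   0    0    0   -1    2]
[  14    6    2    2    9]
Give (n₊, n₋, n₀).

Answer: (3, 1, 1)

Derivation:
step 0: pivot 17 → sign +
step 1: pivot 2/17 → sign +
step 2: pivot -1 → sign −
step 3: pivot 1 → sign +
step 4: row/col 4 already zero → sign 0
signature = (3, 1, 1)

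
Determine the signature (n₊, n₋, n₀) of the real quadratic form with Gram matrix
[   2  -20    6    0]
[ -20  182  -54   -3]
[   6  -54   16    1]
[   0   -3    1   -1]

Answer: (1, 2, 1)

Derivation:
step 0: pivot 2 → sign +
step 1: pivot -18 → sign −
step 2: pivot -1/2 → sign −
step 3: row/col 3 already zero → sign 0
signature = (1, 2, 1)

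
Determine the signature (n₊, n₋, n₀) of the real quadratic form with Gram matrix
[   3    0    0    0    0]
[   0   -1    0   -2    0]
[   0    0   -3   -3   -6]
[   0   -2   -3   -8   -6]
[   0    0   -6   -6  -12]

step 0: pivot 3 → sign +
step 1: pivot -1 → sign −
step 2: pivot -3 → sign −
step 3: pivot -1 → sign −
step 4: row/col 4 already zero → sign 0
signature = (1, 3, 1)

Answer: (1, 3, 1)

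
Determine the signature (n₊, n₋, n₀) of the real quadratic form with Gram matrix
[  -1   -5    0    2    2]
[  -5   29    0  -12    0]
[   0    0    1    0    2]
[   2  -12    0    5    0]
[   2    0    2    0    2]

step 0: pivot -1 → sign −
step 1: pivot 54 → sign +
step 2: pivot 1 → sign +
step 3: pivot 1/27 → sign +
step 4: row/col 4 already zero → sign 0
signature = (3, 1, 1)

Answer: (3, 1, 1)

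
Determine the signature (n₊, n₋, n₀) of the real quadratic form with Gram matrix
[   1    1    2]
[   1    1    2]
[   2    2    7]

step 0: pivot 1 → sign +
step 1: pivot 3 → sign +
step 2: row/col 2 already zero → sign 0
signature = (2, 0, 1)

Answer: (2, 0, 1)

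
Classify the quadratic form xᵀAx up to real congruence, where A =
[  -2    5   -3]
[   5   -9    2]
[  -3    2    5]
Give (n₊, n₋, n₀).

Answer: (2, 1, 0)

Derivation:
step 0: pivot -2 → sign −
step 1: pivot 7/2 → sign +
step 2: pivot 6/7 → sign +
signature = (2, 1, 0)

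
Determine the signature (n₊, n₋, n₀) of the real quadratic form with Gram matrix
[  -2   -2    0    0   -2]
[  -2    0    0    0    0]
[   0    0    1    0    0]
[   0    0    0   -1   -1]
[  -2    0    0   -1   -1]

step 0: pivot -2 → sign −
step 1: pivot 2 → sign +
step 2: pivot 1 → sign +
step 3: pivot -1 → sign −
step 4: row/col 4 already zero → sign 0
signature = (2, 2, 1)

Answer: (2, 2, 1)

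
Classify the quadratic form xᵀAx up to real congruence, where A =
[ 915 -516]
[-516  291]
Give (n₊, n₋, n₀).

Answer: (2, 0, 0)

Derivation:
step 0: pivot 915 → sign +
step 1: pivot 3/305 → sign +
signature = (2, 0, 0)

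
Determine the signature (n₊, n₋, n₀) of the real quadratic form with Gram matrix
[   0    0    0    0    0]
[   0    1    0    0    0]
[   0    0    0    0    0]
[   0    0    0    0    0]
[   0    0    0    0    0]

step 0: pivot 1 → sign +
step 1: row/col 1 already zero → sign 0
step 2: row/col 2 already zero → sign 0
step 3: row/col 3 already zero → sign 0
step 4: row/col 4 already zero → sign 0
signature = (1, 0, 4)

Answer: (1, 0, 4)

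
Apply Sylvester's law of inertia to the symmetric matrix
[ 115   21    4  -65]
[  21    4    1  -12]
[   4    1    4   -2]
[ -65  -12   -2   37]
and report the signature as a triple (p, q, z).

Answer: (4, 0, 0)

Derivation:
step 0: pivot 115 → sign +
step 1: pivot 19/115 → sign +
step 2: pivot 65/19 → sign +
step 3: pivot 6/65 → sign +
signature = (4, 0, 0)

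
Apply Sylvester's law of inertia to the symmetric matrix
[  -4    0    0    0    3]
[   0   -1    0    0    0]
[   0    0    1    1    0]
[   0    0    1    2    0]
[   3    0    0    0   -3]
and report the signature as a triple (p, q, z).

Answer: (2, 3, 0)

Derivation:
step 0: pivot -4 → sign −
step 1: pivot -1 → sign −
step 2: pivot 1 → sign +
step 3: pivot 1 → sign +
step 4: pivot -3/4 → sign −
signature = (2, 3, 0)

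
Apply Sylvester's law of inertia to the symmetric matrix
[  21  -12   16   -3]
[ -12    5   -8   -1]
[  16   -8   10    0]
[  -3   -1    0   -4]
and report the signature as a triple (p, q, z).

Answer: (1, 3, 0)

Derivation:
step 0: pivot 21 → sign +
step 1: pivot -13/7 → sign −
step 2: pivot -58/39 → sign −
step 3: pivot -6/29 → sign −
signature = (1, 3, 0)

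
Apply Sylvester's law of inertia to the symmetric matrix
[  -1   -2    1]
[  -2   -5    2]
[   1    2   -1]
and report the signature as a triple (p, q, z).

Answer: (0, 2, 1)

Derivation:
step 0: pivot -1 → sign −
step 1: pivot -1 → sign −
step 2: row/col 2 already zero → sign 0
signature = (0, 2, 1)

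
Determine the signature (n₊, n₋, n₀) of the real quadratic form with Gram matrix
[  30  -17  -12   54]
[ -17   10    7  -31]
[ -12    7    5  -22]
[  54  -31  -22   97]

Answer: (3, 1, 0)

Derivation:
step 0: pivot 30 → sign +
step 1: pivot 11/30 → sign +
step 2: pivot 1/11 → sign +
step 3: pivot -1 → sign −
signature = (3, 1, 0)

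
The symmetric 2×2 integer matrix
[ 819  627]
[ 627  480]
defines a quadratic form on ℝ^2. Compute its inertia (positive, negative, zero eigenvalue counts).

Answer: (1, 1, 0)

Derivation:
step 0: pivot 819 → sign +
step 1: pivot -1/91 → sign −
signature = (1, 1, 0)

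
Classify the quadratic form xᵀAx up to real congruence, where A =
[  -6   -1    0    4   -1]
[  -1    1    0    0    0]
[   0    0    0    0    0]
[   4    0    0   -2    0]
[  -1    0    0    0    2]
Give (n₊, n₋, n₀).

step 0: pivot -6 → sign −
step 1: pivot 7/6 → sign +
step 2: pivot 2/7 → sign +
step 3: pivot 1 → sign +
step 4: row/col 4 already zero → sign 0
signature = (3, 1, 1)

Answer: (3, 1, 1)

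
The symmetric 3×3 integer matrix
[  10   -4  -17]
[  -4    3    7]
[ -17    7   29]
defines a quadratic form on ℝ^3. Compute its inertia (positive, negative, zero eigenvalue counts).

step 0: pivot 10 → sign +
step 1: pivot 7/5 → sign +
step 2: pivot 1/14 → sign +
signature = (3, 0, 0)

Answer: (3, 0, 0)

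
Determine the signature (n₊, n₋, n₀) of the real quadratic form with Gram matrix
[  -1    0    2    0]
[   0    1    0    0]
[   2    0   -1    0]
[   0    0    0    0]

Answer: (2, 1, 1)

Derivation:
step 0: pivot -1 → sign −
step 1: pivot 1 → sign +
step 2: pivot 3 → sign +
step 3: row/col 3 already zero → sign 0
signature = (2, 1, 1)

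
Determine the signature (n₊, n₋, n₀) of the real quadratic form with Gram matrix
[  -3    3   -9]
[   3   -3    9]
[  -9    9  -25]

Answer: (1, 1, 1)

Derivation:
step 0: pivot -3 → sign −
step 1: pivot 2 → sign +
step 2: row/col 2 already zero → sign 0
signature = (1, 1, 1)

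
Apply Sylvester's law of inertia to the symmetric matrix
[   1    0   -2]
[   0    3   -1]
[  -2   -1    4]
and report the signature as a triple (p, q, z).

step 0: pivot 1 → sign +
step 1: pivot 3 → sign +
step 2: pivot -1/3 → sign −
signature = (2, 1, 0)

Answer: (2, 1, 0)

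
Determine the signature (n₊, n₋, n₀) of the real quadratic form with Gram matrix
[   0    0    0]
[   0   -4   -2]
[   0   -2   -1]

Answer: (0, 1, 2)

Derivation:
step 0: pivot -4 → sign −
step 1: row/col 1 already zero → sign 0
step 2: row/col 2 already zero → sign 0
signature = (0, 1, 2)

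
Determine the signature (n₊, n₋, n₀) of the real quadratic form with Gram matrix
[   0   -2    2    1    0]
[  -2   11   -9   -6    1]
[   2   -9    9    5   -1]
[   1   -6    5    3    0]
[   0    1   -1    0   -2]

step 0: pivot 11 → sign +
step 1: pivot -4/11 → sign −
step 2: pivot 2 → sign +
step 3: pivot -1/4 → sign −
step 4: pivot -1 → sign −
signature = (2, 3, 0)

Answer: (2, 3, 0)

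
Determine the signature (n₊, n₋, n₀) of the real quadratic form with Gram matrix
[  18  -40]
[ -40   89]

Answer: (2, 0, 0)

Derivation:
step 0: pivot 18 → sign +
step 1: pivot 1/9 → sign +
signature = (2, 0, 0)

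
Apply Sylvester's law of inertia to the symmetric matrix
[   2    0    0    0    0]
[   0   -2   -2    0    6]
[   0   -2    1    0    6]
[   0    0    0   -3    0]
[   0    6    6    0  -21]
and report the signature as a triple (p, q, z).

step 0: pivot 2 → sign +
step 1: pivot -2 → sign −
step 2: pivot 3 → sign +
step 3: pivot -3 → sign −
step 4: pivot -3 → sign −
signature = (2, 3, 0)

Answer: (2, 3, 0)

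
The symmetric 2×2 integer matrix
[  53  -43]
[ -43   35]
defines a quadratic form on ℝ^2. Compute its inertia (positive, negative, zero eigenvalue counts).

step 0: pivot 53 → sign +
step 1: pivot 6/53 → sign +
signature = (2, 0, 0)

Answer: (2, 0, 0)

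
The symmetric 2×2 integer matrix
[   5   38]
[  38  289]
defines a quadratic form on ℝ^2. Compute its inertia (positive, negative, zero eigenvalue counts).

Answer: (2, 0, 0)

Derivation:
step 0: pivot 5 → sign +
step 1: pivot 1/5 → sign +
signature = (2, 0, 0)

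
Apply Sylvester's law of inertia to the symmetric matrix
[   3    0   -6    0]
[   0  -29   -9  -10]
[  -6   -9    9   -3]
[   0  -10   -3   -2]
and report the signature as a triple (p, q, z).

step 0: pivot 3 → sign +
step 1: pivot -29 → sign −
step 2: pivot -6/29 → sign −
step 3: pivot 3/2 → sign +
signature = (2, 2, 0)

Answer: (2, 2, 0)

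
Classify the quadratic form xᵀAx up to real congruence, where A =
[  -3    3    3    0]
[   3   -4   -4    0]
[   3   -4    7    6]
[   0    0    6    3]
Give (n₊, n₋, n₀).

Answer: (1, 3, 0)

Derivation:
step 0: pivot -3 → sign −
step 1: pivot -1 → sign −
step 2: pivot 11 → sign +
step 3: pivot -3/11 → sign −
signature = (1, 3, 0)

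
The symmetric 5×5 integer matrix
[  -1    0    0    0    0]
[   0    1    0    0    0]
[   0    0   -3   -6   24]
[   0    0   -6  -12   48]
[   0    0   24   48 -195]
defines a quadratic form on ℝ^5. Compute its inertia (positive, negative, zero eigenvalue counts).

step 0: pivot -1 → sign −
step 1: pivot 1 → sign +
step 2: pivot -3 → sign −
step 3: pivot -3 → sign −
step 4: row/col 4 already zero → sign 0
signature = (1, 3, 1)

Answer: (1, 3, 1)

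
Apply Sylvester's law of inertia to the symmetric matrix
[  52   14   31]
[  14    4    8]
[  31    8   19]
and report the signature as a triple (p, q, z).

step 0: pivot 52 → sign +
step 1: pivot 3/13 → sign +
step 2: row/col 2 already zero → sign 0
signature = (2, 0, 1)

Answer: (2, 0, 1)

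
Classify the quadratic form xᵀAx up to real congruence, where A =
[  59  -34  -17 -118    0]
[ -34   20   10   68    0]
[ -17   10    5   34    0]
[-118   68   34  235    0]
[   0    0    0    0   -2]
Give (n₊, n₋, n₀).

step 0: pivot 59 → sign +
step 1: pivot 24/59 → sign +
step 2: pivot -1 → sign −
step 3: pivot -2 → sign −
step 4: row/col 4 already zero → sign 0
signature = (2, 2, 1)

Answer: (2, 2, 1)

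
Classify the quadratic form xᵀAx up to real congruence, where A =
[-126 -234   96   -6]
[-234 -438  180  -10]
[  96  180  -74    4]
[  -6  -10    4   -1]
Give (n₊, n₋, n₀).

step 0: pivot -126 → sign −
step 1: pivot -24/7 → sign −
step 2: pivot -1/3 → sign −
step 3: row/col 3 already zero → sign 0
signature = (0, 3, 1)

Answer: (0, 3, 1)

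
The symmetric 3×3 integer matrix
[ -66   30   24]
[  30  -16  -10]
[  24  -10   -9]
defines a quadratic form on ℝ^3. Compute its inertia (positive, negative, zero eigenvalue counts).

Answer: (1, 2, 0)

Derivation:
step 0: pivot -66 → sign −
step 1: pivot -26/11 → sign −
step 2: pivot 1/13 → sign +
signature = (1, 2, 0)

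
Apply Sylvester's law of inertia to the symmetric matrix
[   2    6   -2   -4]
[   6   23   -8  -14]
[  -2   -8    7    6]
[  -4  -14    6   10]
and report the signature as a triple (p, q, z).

step 0: pivot 2 → sign +
step 1: pivot 5 → sign +
step 2: pivot 21/5 → sign +
step 3: pivot 6/7 → sign +
signature = (4, 0, 0)

Answer: (4, 0, 0)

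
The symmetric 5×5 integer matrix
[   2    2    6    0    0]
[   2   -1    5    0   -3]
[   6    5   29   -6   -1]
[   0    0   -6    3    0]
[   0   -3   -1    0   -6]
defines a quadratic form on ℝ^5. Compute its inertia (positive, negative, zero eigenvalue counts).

step 0: pivot 2 → sign +
step 1: pivot -3 → sign −
step 2: pivot 34/3 → sign +
step 3: pivot -3/17 → sign −
step 4: pivot -3 → sign −
signature = (2, 3, 0)

Answer: (2, 3, 0)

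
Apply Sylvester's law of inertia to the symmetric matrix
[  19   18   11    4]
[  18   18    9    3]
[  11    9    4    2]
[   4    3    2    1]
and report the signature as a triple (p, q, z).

Answer: (2, 1, 1)

Derivation:
step 0: pivot 19 → sign +
step 1: pivot 18/19 → sign +
step 2: pivot -9/2 → sign −
step 3: row/col 3 already zero → sign 0
signature = (2, 1, 1)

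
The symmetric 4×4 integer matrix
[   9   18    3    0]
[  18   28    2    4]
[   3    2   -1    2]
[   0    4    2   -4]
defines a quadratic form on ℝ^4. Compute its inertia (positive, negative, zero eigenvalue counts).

step 0: pivot 9 → sign +
step 1: pivot -8 → sign −
step 2: pivot -2 → sign −
step 3: row/col 3 already zero → sign 0
signature = (1, 2, 1)

Answer: (1, 2, 1)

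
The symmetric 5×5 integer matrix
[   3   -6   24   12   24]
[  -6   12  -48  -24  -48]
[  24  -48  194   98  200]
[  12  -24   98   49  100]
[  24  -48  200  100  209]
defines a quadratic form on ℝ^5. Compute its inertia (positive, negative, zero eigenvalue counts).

Answer: (3, 1, 1)

Derivation:
step 0: pivot 3 → sign +
step 1: pivot 2 → sign +
step 2: pivot -1 → sign −
step 3: pivot 1 → sign +
step 4: row/col 4 already zero → sign 0
signature = (3, 1, 1)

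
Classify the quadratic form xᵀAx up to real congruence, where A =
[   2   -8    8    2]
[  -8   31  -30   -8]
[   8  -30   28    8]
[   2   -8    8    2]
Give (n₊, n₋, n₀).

Answer: (1, 1, 2)

Derivation:
step 0: pivot 2 → sign +
step 1: pivot -1 → sign −
step 2: row/col 2 already zero → sign 0
step 3: row/col 3 already zero → sign 0
signature = (1, 1, 2)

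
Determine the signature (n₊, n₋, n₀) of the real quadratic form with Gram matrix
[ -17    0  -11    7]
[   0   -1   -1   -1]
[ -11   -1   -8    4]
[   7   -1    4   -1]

Answer: (2, 2, 0)

Derivation:
step 0: pivot -17 → sign −
step 1: pivot -1 → sign −
step 2: pivot 2/17 → sign +
step 3: pivot 1 → sign +
signature = (2, 2, 0)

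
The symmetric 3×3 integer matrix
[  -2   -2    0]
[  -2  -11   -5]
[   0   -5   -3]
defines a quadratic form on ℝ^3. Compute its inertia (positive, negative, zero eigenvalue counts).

step 0: pivot -2 → sign −
step 1: pivot -9 → sign −
step 2: pivot -2/9 → sign −
signature = (0, 3, 0)

Answer: (0, 3, 0)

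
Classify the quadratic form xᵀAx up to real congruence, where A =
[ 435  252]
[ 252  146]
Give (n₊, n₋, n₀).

step 0: pivot 435 → sign +
step 1: pivot 2/145 → sign +
signature = (2, 0, 0)

Answer: (2, 0, 0)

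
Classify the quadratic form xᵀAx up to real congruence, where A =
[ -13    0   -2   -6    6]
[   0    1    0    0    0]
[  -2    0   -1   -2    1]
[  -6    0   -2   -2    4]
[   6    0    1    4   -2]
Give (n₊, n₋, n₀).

Answer: (3, 2, 0)

Derivation:
step 0: pivot -13 → sign −
step 1: pivot 1 → sign +
step 2: pivot -9/13 → sign −
step 3: pivot 22/9 → sign +
step 4: pivot 3/11 → sign +
signature = (3, 2, 0)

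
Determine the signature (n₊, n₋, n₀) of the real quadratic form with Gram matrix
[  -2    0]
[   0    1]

step 0: pivot -2 → sign −
step 1: pivot 1 → sign +
signature = (1, 1, 0)

Answer: (1, 1, 0)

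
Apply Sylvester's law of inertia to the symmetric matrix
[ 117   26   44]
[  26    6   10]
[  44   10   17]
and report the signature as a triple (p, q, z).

step 0: pivot 117 → sign +
step 1: pivot 2/9 → sign +
step 2: pivot 3/13 → sign +
signature = (3, 0, 0)

Answer: (3, 0, 0)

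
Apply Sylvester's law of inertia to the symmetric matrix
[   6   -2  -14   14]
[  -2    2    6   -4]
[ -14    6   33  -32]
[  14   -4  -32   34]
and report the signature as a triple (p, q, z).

step 0: pivot 6 → sign +
step 1: pivot 4/3 → sign +
step 2: pivot -1 → sign −
step 3: pivot 1 → sign +
signature = (3, 1, 0)

Answer: (3, 1, 0)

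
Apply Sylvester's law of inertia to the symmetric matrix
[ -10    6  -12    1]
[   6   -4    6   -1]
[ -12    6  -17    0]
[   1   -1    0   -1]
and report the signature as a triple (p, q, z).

Answer: (1, 3, 0)

Derivation:
step 0: pivot -10 → sign −
step 1: pivot -2/5 → sign −
step 2: pivot 1 → sign +
step 3: pivot -1/2 → sign −
signature = (1, 3, 0)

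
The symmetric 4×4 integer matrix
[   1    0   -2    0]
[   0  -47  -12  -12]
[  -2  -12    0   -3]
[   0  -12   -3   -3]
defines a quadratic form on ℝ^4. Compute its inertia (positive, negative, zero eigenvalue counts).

Answer: (2, 2, 0)

Derivation:
step 0: pivot 1 → sign +
step 1: pivot -47 → sign −
step 2: pivot -44/47 → sign −
step 3: pivot 3/44 → sign +
signature = (2, 2, 0)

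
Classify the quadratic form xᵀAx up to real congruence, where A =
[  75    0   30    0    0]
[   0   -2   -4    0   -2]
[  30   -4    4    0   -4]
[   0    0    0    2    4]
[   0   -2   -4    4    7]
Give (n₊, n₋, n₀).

step 0: pivot 75 → sign +
step 1: pivot -2 → sign −
step 2: pivot 2 → sign +
step 3: pivot 1 → sign +
step 4: row/col 4 already zero → sign 0
signature = (3, 1, 1)

Answer: (3, 1, 1)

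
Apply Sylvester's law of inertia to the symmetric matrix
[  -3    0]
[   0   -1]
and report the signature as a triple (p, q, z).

Answer: (0, 2, 0)

Derivation:
step 0: pivot -3 → sign −
step 1: pivot -1 → sign −
signature = (0, 2, 0)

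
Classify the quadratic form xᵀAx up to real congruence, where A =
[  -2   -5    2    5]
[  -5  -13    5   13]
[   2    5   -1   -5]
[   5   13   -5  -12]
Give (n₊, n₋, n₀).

Answer: (2, 2, 0)

Derivation:
step 0: pivot -2 → sign −
step 1: pivot -1/2 → sign −
step 2: pivot 1 → sign +
step 3: pivot 1 → sign +
signature = (2, 2, 0)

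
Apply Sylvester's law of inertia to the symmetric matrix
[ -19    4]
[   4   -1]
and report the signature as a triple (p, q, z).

step 0: pivot -19 → sign −
step 1: pivot -3/19 → sign −
signature = (0, 2, 0)

Answer: (0, 2, 0)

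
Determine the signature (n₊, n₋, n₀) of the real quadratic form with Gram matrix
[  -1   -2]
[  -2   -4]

step 0: pivot -1 → sign −
step 1: row/col 1 already zero → sign 0
signature = (0, 1, 1)

Answer: (0, 1, 1)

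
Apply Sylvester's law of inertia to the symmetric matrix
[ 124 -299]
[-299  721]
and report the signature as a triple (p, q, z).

step 0: pivot 124 → sign +
step 1: pivot 3/124 → sign +
signature = (2, 0, 0)

Answer: (2, 0, 0)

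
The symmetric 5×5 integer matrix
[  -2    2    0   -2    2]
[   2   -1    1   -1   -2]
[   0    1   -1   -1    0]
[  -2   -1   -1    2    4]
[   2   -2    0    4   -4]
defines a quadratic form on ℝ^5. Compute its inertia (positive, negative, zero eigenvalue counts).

Answer: (1, 4, 0)

Derivation:
step 0: pivot -2 → sign −
step 1: pivot 1 → sign +
step 2: pivot -2 → sign −
step 3: pivot -3 → sign −
step 4: pivot -2/3 → sign −
signature = (1, 4, 0)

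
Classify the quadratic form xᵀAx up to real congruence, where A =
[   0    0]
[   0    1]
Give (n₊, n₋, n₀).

step 0: pivot 1 → sign +
step 1: row/col 1 already zero → sign 0
signature = (1, 0, 1)

Answer: (1, 0, 1)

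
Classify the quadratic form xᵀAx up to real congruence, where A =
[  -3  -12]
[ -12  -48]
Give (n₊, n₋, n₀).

Answer: (0, 1, 1)

Derivation:
step 0: pivot -3 → sign −
step 1: row/col 1 already zero → sign 0
signature = (0, 1, 1)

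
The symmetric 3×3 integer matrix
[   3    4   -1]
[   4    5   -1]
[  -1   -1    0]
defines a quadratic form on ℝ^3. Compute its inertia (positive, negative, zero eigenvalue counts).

step 0: pivot 3 → sign +
step 1: pivot -1/3 → sign −
step 2: row/col 2 already zero → sign 0
signature = (1, 1, 1)

Answer: (1, 1, 1)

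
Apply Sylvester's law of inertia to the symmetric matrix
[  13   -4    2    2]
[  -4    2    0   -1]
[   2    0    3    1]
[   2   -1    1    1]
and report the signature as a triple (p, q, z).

step 0: pivot 13 → sign +
step 1: pivot 10/13 → sign +
step 2: pivot 11/5 → sign +
step 3: pivot 1/22 → sign +
signature = (4, 0, 0)

Answer: (4, 0, 0)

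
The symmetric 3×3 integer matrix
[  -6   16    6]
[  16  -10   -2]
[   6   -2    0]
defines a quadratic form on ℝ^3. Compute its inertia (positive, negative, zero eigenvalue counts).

Answer: (1, 1, 1)

Derivation:
step 0: pivot -6 → sign −
step 1: pivot 98/3 → sign +
step 2: row/col 2 already zero → sign 0
signature = (1, 1, 1)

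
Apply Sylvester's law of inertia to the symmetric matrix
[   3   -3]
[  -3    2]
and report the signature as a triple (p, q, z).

Answer: (1, 1, 0)

Derivation:
step 0: pivot 3 → sign +
step 1: pivot -1 → sign −
signature = (1, 1, 0)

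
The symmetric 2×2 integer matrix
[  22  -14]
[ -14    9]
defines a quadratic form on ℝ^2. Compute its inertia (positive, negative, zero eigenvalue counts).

step 0: pivot 22 → sign +
step 1: pivot 1/11 → sign +
signature = (2, 0, 0)

Answer: (2, 0, 0)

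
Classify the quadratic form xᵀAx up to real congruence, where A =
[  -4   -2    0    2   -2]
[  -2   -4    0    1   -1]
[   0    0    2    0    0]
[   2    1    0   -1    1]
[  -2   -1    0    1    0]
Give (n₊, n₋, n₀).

Answer: (2, 2, 1)

Derivation:
step 0: pivot -4 → sign −
step 1: pivot -3 → sign −
step 2: pivot 2 → sign +
step 3: pivot 1 → sign +
step 4: row/col 4 already zero → sign 0
signature = (2, 2, 1)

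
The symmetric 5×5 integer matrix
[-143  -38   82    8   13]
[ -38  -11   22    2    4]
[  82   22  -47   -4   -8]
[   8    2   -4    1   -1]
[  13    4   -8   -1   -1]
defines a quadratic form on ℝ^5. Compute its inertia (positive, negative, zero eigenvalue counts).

step 0: pivot -143 → sign −
step 1: pivot -129/143 → sign −
step 2: pivot 3/43 → sign +
step 3: pivot -3 → sign −
step 4: pivot 1 → sign +
signature = (2, 3, 0)

Answer: (2, 3, 0)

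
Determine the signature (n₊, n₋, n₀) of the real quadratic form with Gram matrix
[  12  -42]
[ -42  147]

Answer: (1, 0, 1)

Derivation:
step 0: pivot 12 → sign +
step 1: row/col 1 already zero → sign 0
signature = (1, 0, 1)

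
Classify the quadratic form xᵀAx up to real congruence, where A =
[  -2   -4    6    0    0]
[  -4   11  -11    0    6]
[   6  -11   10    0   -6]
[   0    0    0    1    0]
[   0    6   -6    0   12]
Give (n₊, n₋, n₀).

step 0: pivot -2 → sign −
step 1: pivot 19 → sign +
step 2: pivot 3/19 → sign +
step 3: pivot 1 → sign +
step 4: row/col 4 already zero → sign 0
signature = (3, 1, 1)

Answer: (3, 1, 1)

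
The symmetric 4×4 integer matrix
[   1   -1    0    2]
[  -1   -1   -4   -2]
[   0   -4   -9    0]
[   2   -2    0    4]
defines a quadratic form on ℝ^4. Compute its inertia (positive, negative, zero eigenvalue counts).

Answer: (1, 2, 1)

Derivation:
step 0: pivot 1 → sign +
step 1: pivot -2 → sign −
step 2: pivot -1 → sign −
step 3: row/col 3 already zero → sign 0
signature = (1, 2, 1)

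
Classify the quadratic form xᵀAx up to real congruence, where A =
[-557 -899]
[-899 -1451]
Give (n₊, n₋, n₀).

Answer: (0, 2, 0)

Derivation:
step 0: pivot -557 → sign −
step 1: pivot -6/557 → sign −
signature = (0, 2, 0)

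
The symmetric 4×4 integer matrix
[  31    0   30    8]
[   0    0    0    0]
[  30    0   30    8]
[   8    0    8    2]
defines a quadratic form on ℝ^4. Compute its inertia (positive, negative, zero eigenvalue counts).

step 0: pivot 31 → sign +
step 1: pivot 30/31 → sign +
step 2: pivot -2/15 → sign −
step 3: row/col 3 already zero → sign 0
signature = (2, 1, 1)

Answer: (2, 1, 1)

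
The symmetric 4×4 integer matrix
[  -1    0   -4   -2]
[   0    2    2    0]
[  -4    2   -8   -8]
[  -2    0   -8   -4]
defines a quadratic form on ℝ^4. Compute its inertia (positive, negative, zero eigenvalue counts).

step 0: pivot -1 → sign −
step 1: pivot 2 → sign +
step 2: pivot 6 → sign +
step 3: row/col 3 already zero → sign 0
signature = (2, 1, 1)

Answer: (2, 1, 1)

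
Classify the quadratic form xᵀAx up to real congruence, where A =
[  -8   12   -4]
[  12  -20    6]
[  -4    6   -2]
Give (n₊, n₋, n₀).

Answer: (0, 2, 1)

Derivation:
step 0: pivot -8 → sign −
step 1: pivot -2 → sign −
step 2: row/col 2 already zero → sign 0
signature = (0, 2, 1)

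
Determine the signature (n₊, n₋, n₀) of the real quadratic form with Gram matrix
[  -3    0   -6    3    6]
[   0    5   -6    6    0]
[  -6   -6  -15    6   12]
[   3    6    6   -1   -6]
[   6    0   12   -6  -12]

Answer: (1, 3, 1)

Derivation:
step 0: pivot -3 → sign −
step 1: pivot 5 → sign +
step 2: pivot -51/5 → sign −
step 3: pivot -2/17 → sign −
step 4: row/col 4 already zero → sign 0
signature = (1, 3, 1)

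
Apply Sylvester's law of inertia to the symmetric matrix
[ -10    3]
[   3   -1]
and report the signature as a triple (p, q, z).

step 0: pivot -10 → sign −
step 1: pivot -1/10 → sign −
signature = (0, 2, 0)

Answer: (0, 2, 0)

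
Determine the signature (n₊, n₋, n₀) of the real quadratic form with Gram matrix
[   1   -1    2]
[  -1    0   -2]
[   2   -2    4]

Answer: (1, 1, 1)

Derivation:
step 0: pivot 1 → sign +
step 1: pivot -1 → sign −
step 2: row/col 2 already zero → sign 0
signature = (1, 1, 1)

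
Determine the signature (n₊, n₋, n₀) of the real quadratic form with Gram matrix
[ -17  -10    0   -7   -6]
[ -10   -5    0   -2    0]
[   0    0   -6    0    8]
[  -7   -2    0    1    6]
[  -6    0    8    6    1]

step 0: pivot -17 → sign −
step 1: pivot 15/17 → sign +
step 2: pivot -6 → sign −
step 3: pivot -6/5 → sign −
step 4: pivot -1/3 → sign −
signature = (1, 4, 0)

Answer: (1, 4, 0)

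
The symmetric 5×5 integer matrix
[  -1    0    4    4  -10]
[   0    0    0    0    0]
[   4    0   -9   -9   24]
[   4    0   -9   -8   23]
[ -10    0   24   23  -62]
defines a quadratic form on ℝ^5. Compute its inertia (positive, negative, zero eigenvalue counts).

Answer: (3, 1, 1)

Derivation:
step 0: pivot -1 → sign −
step 1: pivot 7 → sign +
step 2: pivot 1 → sign +
step 3: pivot 3/7 → sign +
step 4: row/col 4 already zero → sign 0
signature = (3, 1, 1)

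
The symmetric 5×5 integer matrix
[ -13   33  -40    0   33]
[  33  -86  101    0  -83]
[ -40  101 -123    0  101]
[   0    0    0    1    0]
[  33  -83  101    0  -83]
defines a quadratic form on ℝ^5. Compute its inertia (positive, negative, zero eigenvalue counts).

step 0: pivot -13 → sign −
step 1: pivot -29/13 → sign −
step 2: pivot 6/29 → sign +
step 3: pivot 1 → sign +
step 4: pivot -3/2 → sign −
signature = (2, 3, 0)

Answer: (2, 3, 0)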